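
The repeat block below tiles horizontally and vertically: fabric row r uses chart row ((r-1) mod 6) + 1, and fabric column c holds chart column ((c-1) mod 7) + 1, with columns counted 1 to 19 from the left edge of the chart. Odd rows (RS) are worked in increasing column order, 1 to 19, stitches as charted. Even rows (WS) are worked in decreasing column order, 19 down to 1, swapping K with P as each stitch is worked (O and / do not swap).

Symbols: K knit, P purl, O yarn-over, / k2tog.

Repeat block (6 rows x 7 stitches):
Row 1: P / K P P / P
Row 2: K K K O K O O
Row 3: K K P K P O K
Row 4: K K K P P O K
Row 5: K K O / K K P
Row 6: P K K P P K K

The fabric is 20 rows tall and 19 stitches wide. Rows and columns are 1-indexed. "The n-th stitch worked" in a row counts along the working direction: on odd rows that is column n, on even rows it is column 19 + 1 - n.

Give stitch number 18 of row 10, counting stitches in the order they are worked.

== STITCH ==
P

Derivation:
Row 10: (10-1) mod 6 = 3, so use chart row 4. Even row -> WS.
Chart row 4 tiled across columns 1-19: K K K P P O K K K K P P O K K K K P P
WS row: flip the tiled sequence (start at column 19) and apply K<->P; O and / stay.
Row 10 as worked: K K P P P P O K K P P P P O K K P P P
Stitch 18 in working order -> P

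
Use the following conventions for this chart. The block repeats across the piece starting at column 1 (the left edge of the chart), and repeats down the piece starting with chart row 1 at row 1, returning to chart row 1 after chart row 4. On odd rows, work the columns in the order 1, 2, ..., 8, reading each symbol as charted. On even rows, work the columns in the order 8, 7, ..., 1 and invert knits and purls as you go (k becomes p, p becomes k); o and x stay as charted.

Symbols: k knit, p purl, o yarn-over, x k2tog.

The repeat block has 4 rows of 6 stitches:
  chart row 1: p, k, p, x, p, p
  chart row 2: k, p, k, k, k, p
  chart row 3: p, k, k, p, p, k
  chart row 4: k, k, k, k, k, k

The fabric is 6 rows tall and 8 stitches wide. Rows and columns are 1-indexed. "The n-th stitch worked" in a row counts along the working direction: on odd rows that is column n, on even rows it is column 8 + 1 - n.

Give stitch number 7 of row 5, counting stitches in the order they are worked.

Row 5: (5-1) mod 4 = 0, so use chart row 1. Odd row -> RS.
Chart row 1 tiled across columns 1-8: p k p x p p p k
RS row: no reversal, no swap; stitch n worked = column n.
Stitch 7 in working order -> p

== STITCH ==
p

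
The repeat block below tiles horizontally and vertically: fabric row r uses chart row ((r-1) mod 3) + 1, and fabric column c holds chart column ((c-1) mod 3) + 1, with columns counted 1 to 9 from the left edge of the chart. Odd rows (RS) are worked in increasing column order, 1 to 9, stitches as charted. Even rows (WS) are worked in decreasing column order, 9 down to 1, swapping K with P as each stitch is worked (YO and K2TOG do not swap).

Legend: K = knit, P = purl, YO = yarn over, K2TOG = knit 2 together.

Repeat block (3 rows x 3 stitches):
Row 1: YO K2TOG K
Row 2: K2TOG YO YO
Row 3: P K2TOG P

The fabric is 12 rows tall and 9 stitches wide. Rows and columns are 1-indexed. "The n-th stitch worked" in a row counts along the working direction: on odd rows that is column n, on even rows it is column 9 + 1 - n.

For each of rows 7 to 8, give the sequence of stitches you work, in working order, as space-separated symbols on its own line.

Result:
YO K2TOG K YO K2TOG K YO K2TOG K
YO YO K2TOG YO YO K2TOG YO YO K2TOG

Derivation:
Row 7: chart row 1, RS - tile across columns 1-9 and work as-is.
Row 8: chart row 2, WS - tiled (columns 1-9): K2TOG YO YO K2TOG YO YO K2TOG YO YO; work from column 9 back to 1 with K<->P swapped.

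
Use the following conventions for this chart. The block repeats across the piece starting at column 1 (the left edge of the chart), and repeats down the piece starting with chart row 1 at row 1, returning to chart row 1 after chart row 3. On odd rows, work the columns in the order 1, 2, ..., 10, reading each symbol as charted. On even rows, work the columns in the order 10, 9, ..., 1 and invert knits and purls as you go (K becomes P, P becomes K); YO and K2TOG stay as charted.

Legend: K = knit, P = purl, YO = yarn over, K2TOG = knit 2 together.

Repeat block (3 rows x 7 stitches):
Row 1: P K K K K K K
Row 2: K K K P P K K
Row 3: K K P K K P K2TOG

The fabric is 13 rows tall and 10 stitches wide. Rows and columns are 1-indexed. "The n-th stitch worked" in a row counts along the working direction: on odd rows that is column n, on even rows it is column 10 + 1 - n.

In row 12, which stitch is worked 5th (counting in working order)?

Row 12: (12-1) mod 3 = 2, so use chart row 3. Even row -> WS.
Chart row 3 tiled across columns 1-10: K K P K K P K2TOG K K P
WS row: flip the tiled sequence (start at column 10) and apply K<->P; YO and K2TOG stay.
Row 12 as worked: K P P K2TOG K P P K P P
Stitch 5 in working order -> K

== STITCH ==
K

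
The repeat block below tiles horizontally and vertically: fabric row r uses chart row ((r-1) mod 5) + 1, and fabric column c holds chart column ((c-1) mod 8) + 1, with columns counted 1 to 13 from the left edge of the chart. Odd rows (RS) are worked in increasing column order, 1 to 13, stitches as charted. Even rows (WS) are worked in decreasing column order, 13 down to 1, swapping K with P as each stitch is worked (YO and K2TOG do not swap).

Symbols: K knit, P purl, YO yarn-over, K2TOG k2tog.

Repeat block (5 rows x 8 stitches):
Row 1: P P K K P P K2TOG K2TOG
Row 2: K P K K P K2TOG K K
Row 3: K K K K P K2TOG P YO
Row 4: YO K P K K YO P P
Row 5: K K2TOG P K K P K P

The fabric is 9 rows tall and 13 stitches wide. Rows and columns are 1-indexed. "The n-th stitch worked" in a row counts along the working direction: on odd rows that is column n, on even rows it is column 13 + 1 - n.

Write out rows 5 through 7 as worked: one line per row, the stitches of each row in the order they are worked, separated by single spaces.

Row 5: chart row 5, RS - tile across columns 1-13 and work as-is.
Row 6: chart row 1, WS - tiled (columns 1-13): P P K K P P K2TOG K2TOG P P K K P; work from column 13 back to 1 with K<->P swapped.
Row 7: chart row 2, RS - tile across columns 1-13 and work as-is.

Rows as worked:
K K2TOG P K K P K P K K2TOG P K K
K P P K K K2TOG K2TOG K K P P K K
K P K K P K2TOG K K K P K K P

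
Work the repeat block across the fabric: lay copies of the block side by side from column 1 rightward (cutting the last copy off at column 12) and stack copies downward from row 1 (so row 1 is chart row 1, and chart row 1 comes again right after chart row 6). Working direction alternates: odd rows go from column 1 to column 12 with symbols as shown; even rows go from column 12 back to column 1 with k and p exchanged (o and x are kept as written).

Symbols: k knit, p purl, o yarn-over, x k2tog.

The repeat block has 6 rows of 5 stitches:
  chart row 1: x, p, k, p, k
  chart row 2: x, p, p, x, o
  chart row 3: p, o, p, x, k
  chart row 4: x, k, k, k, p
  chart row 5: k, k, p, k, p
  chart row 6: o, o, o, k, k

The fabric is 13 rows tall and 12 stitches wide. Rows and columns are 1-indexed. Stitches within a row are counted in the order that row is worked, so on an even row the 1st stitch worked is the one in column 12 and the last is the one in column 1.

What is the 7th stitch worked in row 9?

For row 9: chart row = ((9-1) mod 6) + 1 = 3; this is a RS (odd) row.
Chart row 3 tiled across columns 1-12: p o p x k p o p x k p o
Right side: take the tiled row as-is (worked left to right from column 1).
Counting 7 along the worked row gives o.

== STITCH ==
o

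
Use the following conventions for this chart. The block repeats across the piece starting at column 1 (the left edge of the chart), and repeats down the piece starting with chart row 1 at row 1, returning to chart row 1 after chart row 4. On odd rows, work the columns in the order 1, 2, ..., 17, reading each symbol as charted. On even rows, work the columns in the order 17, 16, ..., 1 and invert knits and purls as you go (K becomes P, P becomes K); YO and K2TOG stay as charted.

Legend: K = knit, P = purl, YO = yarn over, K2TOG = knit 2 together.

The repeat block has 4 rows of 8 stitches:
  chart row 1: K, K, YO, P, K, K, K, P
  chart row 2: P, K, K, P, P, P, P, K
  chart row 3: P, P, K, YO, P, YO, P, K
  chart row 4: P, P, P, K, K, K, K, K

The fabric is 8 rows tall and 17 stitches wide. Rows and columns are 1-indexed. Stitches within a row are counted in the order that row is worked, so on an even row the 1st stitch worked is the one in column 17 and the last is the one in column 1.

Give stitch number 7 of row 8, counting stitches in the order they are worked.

Stitch:
K

Derivation:
Row 8: (8-1) mod 4 = 3, so use chart row 4. Even row -> WS.
Chart row 4 tiled across columns 1-17: P P P K K K K K P P P K K K K K P
WS: work from column 17 back to column 1 (reverse the tiled row), swapping K<->P (YO and K2TOG unchanged).
Row 8 as worked: K P P P P P K K K P P P P P K K K
Counting 7 along the worked row gives K.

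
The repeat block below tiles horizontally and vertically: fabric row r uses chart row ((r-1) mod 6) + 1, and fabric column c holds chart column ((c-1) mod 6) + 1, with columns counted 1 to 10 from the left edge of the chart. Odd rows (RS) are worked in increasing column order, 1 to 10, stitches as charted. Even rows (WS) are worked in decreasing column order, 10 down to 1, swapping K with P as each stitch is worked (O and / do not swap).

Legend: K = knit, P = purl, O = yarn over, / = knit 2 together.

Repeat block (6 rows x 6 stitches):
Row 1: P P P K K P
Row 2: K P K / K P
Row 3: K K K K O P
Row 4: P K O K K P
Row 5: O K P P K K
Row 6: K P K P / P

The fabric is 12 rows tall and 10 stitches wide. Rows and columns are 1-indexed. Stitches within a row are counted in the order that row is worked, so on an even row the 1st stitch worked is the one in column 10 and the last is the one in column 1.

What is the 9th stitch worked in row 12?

Row 12 uses chart row ((12-1) mod 6)+1 = 6. Row 12 is even, so WS.
Chart row 6 tiled across columns 1-10: K P K P / P K P K P
WS: work from column 10 back to column 1 (reverse the tiled row), swapping K<->P (O and / unchanged).
Row 12 as worked: K P K P K / K P K P
Counting 9 along the worked row gives K.

Result:
K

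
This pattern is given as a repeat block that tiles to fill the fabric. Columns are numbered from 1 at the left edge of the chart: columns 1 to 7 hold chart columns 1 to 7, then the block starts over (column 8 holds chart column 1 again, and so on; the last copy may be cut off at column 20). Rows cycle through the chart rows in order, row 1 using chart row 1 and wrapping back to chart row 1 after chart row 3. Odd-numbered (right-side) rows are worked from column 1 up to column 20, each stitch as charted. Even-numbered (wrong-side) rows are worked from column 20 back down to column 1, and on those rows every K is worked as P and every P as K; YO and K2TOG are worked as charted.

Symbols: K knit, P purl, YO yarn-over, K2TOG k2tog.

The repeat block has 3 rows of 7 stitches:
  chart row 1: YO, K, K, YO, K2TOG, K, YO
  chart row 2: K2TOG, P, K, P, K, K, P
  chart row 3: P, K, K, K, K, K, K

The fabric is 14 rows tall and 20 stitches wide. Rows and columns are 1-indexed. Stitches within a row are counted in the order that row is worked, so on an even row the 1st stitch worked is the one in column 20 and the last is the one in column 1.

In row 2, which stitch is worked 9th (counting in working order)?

Stitch:
P

Derivation:
For row 2: chart row = ((2-1) mod 3) + 1 = 2; this is a WS (even) row.
Chart row 2 tiled across columns 1-20: K2TOG P K P K K P K2TOG P K P K K P K2TOG P K P K K
WS row: flip the tiled sequence (start at column 20) and apply K<->P; YO and K2TOG stay.
Row 2 as worked: P P K P K K2TOG K P P K P K K2TOG K P P K P K K2TOG
Counting 9 along the worked row gives P.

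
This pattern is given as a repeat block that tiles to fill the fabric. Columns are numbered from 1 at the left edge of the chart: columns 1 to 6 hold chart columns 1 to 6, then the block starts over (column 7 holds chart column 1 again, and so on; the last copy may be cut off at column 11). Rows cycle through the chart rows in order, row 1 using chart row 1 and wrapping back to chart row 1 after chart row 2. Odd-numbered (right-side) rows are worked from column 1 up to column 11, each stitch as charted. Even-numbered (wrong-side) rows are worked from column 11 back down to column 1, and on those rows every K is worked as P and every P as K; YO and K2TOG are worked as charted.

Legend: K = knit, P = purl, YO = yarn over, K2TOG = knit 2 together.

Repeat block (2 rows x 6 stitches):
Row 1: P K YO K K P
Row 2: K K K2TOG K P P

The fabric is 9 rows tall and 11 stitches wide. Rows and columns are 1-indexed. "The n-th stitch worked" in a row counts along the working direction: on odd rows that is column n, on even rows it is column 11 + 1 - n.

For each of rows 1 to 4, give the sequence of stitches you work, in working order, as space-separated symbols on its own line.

Result:
P K YO K K P P K YO K K
K P K2TOG P P K K P K2TOG P P
P K YO K K P P K YO K K
K P K2TOG P P K K P K2TOG P P

Derivation:
Row 1: chart row 1, RS - tile across columns 1-11 and work as-is.
Row 2: chart row 2, WS - tiled (columns 1-11): K K K2TOG K P P K K K2TOG K P; work from column 11 back to 1 with K<->P swapped.
Row 3: chart row 1, RS - tile across columns 1-11 and work as-is.
Row 4: chart row 2, WS - tiled (columns 1-11): K K K2TOG K P P K K K2TOG K P; work from column 11 back to 1 with K<->P swapped.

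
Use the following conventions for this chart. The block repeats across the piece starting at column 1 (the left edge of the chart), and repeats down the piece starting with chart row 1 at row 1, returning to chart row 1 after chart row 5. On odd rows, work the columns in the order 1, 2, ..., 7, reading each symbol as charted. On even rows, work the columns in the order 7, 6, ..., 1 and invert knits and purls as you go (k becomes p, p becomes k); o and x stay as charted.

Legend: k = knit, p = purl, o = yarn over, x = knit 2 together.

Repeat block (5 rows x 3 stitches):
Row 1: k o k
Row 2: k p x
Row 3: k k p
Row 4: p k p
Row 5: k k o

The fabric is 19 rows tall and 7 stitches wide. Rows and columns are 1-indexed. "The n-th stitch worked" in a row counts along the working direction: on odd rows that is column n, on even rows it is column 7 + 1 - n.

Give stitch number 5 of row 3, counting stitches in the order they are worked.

For row 3: chart row = ((3-1) mod 5) + 1 = 3; this is a RS (odd) row.
Chart row 3 tiled across columns 1-7: k k p k k p k
RS: work column 1 to column 7, symbols as charted — the tiled row is the row as worked.
Stitch 5 in working order -> k

== STITCH ==
k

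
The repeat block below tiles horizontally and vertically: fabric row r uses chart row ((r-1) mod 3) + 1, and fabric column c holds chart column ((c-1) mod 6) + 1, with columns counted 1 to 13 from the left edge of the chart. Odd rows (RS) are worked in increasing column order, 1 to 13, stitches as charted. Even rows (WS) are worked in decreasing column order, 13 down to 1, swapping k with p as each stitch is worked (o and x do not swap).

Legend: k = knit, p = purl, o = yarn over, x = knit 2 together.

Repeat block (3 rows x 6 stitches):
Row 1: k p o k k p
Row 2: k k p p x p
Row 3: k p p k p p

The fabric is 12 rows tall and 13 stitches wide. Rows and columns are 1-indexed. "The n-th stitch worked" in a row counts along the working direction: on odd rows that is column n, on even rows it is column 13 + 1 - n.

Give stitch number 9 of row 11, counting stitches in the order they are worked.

Row 11 uses chart row ((11-1) mod 3)+1 = 2. Row 11 is odd, so RS.
Chart row 2 tiled across columns 1-13: k k p p x p k k p p x p k
Right side: take the tiled row as-is (worked left to right from column 1).
The 9th stitch worked is p.

Stitch:
p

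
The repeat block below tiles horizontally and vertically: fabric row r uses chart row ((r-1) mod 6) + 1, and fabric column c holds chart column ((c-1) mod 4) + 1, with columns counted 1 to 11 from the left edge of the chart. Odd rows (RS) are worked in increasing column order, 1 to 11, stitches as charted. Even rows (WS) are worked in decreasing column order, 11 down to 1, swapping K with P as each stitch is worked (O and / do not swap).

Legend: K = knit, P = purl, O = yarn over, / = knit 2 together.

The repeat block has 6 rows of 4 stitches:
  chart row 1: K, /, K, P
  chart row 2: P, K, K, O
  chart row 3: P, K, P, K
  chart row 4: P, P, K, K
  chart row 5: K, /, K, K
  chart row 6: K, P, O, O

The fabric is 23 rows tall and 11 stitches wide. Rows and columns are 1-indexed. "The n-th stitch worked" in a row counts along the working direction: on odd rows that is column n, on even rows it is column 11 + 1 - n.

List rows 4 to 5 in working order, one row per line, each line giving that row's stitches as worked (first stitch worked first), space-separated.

Row 4: chart row 4, WS - tiled (columns 1-11): P P K K P P K K P P K; work from column 11 back to 1 with K<->P swapped.
Row 5: chart row 5, RS - tile across columns 1-11 and work as-is.

Result:
P K K P P K K P P K K
K / K K K / K K K / K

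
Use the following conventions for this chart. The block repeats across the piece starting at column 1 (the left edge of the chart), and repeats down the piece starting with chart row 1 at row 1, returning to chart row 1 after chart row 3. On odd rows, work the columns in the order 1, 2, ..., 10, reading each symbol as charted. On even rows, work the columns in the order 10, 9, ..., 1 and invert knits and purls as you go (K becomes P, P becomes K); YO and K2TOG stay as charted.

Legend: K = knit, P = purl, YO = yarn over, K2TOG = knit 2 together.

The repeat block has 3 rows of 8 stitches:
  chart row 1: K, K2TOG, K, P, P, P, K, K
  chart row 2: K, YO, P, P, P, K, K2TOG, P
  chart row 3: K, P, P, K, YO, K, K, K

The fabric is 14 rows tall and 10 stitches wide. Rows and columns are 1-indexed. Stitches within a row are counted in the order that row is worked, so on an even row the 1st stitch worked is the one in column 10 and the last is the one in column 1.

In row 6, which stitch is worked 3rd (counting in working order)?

Result:
P

Derivation:
Row 6: (6-1) mod 3 = 2, so use chart row 3. Even row -> WS.
Chart row 3 tiled across columns 1-10: K P P K YO K K K K P
Wrong side: read the tiled row from column 10 down to 1 and exchange K with P (leave YO, K2TOG).
Row 6 as worked: K P P P P YO P K K P
The 3rd stitch worked is P.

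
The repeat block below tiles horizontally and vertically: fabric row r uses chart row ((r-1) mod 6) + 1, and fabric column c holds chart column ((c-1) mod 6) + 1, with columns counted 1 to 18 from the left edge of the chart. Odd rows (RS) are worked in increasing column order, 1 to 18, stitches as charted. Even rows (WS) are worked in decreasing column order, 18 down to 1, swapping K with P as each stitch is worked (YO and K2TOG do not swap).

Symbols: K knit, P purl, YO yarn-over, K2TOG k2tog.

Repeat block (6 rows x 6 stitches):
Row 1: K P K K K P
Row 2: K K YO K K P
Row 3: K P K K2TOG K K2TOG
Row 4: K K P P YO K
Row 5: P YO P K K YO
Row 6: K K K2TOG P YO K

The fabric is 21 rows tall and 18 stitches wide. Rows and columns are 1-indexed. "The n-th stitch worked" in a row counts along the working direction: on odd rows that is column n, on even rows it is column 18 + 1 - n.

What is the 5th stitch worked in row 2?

Row 2 uses chart row ((2-1) mod 6)+1 = 2. Row 2 is even, so WS.
Chart row 2 tiled across columns 1-18: K K YO K K P K K YO K K P K K YO K K P
Wrong side: read the tiled row from column 18 down to 1 and exchange K with P (leave YO, K2TOG).
Row 2 as worked: K P P YO P P K P P YO P P K P P YO P P
Counting 5 along the worked row gives P.

== STITCH ==
P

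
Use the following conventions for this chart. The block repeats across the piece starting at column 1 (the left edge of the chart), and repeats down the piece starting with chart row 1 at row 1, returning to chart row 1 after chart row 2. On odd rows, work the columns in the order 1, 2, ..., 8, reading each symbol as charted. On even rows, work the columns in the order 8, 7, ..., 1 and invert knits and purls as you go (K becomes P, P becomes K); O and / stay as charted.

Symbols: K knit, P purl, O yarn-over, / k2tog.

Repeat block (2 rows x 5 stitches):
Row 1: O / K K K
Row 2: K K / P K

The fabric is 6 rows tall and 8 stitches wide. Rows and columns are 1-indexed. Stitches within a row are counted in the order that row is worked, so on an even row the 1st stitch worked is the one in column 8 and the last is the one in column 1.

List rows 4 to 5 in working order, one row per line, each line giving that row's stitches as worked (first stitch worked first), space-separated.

Row 4: chart row 2, WS - tiled (columns 1-8): K K / P K K K /; work from column 8 back to 1 with K<->P swapped.
Row 5: chart row 1, RS - tile across columns 1-8 and work as-is.

== ROWS AS WORKED ==
/ P P P K / P P
O / K K K O / K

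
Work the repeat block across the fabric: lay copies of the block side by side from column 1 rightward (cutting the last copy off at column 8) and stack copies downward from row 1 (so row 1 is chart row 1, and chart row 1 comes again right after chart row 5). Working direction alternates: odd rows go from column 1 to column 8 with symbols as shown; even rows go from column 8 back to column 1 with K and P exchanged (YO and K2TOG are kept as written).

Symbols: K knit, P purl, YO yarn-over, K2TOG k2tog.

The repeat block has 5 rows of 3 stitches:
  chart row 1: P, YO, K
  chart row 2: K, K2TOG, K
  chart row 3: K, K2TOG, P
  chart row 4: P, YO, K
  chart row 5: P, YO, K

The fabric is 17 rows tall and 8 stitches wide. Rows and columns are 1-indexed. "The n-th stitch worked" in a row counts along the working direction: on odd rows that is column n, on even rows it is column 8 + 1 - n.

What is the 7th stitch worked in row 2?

Row 2 uses chart row ((2-1) mod 5)+1 = 2. Row 2 is even, so WS.
Chart row 2 tiled across columns 1-8: K K2TOG K K K2TOG K K K2TOG
WS: work from column 8 back to column 1 (reverse the tiled row), swapping K<->P (YO and K2TOG unchanged).
Row 2 as worked: K2TOG P P K2TOG P P K2TOG P
The 7th stitch worked is K2TOG.

Stitch:
K2TOG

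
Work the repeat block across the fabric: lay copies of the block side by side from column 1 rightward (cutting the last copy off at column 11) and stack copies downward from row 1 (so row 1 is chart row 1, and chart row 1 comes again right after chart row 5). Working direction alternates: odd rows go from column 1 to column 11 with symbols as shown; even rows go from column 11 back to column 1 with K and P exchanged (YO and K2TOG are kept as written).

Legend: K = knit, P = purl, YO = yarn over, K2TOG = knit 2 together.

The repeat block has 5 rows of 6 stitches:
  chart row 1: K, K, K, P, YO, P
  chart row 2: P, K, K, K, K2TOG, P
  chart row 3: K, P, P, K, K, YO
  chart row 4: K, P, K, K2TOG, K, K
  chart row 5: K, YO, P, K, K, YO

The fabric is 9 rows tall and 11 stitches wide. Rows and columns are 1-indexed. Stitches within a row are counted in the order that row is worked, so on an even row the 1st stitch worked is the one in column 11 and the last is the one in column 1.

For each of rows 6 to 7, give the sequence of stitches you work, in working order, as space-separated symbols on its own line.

Row 6: chart row 1, WS - tiled (columns 1-11): K K K P YO P K K K P YO; work from column 11 back to 1 with K<->P swapped.
Row 7: chart row 2, RS - tile across columns 1-11 and work as-is.

Rows as worked:
YO K P P P K YO K P P P
P K K K K2TOG P P K K K K2TOG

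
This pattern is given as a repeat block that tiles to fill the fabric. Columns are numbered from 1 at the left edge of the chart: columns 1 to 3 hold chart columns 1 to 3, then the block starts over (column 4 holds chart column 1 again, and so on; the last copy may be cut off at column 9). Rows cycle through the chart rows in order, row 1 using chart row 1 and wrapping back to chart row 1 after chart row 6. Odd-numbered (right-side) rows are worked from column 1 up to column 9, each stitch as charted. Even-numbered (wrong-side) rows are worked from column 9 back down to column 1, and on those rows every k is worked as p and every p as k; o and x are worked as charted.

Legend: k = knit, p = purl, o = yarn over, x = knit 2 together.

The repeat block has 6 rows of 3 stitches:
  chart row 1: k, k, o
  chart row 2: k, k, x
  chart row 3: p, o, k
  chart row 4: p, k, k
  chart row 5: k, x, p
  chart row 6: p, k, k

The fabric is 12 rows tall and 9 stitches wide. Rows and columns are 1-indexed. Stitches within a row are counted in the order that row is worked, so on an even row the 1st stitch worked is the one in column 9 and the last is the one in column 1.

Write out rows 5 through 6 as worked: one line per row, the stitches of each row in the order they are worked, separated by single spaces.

Row 5: chart row 5, RS - tile across columns 1-9 and work as-is.
Row 6: chart row 6, WS - tiled (columns 1-9): p k k p k k p k k; work from column 9 back to 1 with k<->p swapped.

Rows as worked:
k x p k x p k x p
p p k p p k p p k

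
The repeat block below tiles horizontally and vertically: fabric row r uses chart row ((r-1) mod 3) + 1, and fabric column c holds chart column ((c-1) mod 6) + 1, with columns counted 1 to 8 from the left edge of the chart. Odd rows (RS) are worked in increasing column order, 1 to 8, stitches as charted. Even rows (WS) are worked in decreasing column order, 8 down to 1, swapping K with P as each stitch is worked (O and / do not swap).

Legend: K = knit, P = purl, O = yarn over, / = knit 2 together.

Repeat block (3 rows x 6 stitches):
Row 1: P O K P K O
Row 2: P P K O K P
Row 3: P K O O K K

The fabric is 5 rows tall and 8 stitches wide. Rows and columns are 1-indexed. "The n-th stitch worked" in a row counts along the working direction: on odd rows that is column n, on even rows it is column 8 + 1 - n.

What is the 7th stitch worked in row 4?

Stitch:
O

Derivation:
Row 4: (4-1) mod 3 = 0, so use chart row 1. Even row -> WS.
Chart row 1 tiled across columns 1-8: P O K P K O P O
WS: work from column 8 back to column 1 (reverse the tiled row), swapping K<->P (O and / unchanged).
Row 4 as worked: O K O P K P O K
Stitch 7 in working order -> O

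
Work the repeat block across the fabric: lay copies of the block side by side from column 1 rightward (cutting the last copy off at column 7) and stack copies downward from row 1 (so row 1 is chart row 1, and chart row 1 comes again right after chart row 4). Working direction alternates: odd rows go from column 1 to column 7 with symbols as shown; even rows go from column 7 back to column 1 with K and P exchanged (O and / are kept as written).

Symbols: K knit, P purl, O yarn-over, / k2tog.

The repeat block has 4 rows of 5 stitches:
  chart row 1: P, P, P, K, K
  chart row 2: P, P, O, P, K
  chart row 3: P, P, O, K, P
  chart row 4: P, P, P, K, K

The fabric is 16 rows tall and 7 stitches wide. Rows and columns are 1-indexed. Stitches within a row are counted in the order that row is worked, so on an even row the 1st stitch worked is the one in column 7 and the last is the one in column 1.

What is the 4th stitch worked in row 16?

== STITCH ==
P

Derivation:
Row 16 uses chart row ((16-1) mod 4)+1 = 4. Row 16 is even, so WS.
Chart row 4 tiled across columns 1-7: P P P K K P P
WS row: flip the tiled sequence (start at column 7) and apply K<->P; O and / stay.
Row 16 as worked: K K P P K K K
Counting 4 along the worked row gives P.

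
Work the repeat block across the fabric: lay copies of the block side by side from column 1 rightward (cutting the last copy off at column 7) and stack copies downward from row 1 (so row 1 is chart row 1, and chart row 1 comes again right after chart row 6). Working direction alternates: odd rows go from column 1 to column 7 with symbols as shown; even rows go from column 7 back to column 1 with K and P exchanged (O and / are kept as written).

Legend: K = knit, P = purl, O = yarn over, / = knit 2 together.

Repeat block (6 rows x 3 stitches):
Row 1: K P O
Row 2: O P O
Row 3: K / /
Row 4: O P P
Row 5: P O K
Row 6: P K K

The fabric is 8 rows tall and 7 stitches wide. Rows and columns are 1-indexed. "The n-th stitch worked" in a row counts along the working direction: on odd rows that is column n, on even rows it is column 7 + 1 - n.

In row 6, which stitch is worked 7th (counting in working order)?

Row 6: (6-1) mod 6 = 5, so use chart row 6. Even row -> WS.
Chart row 6 tiled across columns 1-7: P K K P K K P
Wrong side: read the tiled row from column 7 down to 1 and exchange K with P (leave O, /).
Row 6 as worked: K P P K P P K
Stitch 7 in working order -> K

== STITCH ==
K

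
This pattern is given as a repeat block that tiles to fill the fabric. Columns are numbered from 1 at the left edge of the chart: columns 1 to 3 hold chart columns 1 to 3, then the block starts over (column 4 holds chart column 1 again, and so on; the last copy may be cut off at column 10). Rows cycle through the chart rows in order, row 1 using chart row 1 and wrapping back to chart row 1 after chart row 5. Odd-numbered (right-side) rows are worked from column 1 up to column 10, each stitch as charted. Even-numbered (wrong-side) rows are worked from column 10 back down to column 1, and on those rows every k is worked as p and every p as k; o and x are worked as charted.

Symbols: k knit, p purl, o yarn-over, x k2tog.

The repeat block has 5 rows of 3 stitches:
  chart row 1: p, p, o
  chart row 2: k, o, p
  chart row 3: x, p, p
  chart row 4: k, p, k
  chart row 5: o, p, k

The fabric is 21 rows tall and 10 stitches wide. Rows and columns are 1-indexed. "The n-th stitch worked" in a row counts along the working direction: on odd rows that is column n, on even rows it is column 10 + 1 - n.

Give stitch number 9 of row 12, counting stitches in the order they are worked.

Row 12: (12-1) mod 5 = 1, so use chart row 2. Even row -> WS.
Chart row 2 tiled across columns 1-10: k o p k o p k o p k
Wrong side: read the tiled row from column 10 down to 1 and exchange k with p (leave o, x).
Row 12 as worked: p k o p k o p k o p
Counting 9 along the worked row gives o.

Result:
o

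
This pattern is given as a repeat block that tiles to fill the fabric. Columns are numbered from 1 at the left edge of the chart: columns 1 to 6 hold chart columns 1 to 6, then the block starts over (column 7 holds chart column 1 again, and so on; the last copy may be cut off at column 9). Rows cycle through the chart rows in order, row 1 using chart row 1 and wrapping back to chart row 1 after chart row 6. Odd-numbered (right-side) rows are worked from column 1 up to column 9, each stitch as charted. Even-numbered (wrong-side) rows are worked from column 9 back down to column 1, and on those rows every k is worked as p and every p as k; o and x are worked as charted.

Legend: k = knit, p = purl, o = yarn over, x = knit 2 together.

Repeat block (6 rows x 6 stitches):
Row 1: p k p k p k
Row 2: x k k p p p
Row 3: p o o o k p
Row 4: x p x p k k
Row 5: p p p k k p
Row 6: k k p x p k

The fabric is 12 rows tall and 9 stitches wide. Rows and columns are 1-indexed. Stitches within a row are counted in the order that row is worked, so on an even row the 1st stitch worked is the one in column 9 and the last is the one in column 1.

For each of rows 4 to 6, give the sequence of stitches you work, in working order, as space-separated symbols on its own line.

Row 4: chart row 4, WS - tiled (columns 1-9): x p x p k k x p x; work from column 9 back to 1 with k<->p swapped.
Row 5: chart row 5, RS - tile across columns 1-9 and work as-is.
Row 6: chart row 6, WS - tiled (columns 1-9): k k p x p k k k p; work from column 9 back to 1 with k<->p swapped.

== ROWS AS WORKED ==
x k x p p k x k x
p p p k k p p p p
k p p p k x k p p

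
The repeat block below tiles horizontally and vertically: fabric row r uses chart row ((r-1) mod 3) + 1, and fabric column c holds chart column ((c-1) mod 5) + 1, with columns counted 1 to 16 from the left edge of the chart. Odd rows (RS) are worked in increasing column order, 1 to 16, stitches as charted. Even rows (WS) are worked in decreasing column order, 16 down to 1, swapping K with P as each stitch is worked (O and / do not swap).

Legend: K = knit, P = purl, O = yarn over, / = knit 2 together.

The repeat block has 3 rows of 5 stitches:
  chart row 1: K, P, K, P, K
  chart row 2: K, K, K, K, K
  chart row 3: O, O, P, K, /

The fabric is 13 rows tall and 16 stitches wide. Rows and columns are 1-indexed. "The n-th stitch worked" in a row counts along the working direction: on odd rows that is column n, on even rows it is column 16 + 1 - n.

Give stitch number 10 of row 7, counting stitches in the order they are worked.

Row 7: (7-1) mod 3 = 0, so use chart row 1. Odd row -> RS.
Chart row 1 tiled across columns 1-16: K P K P K K P K P K K P K P K K
Right side: take the tiled row as-is (worked left to right from column 1).
The 10th stitch worked is K.

== STITCH ==
K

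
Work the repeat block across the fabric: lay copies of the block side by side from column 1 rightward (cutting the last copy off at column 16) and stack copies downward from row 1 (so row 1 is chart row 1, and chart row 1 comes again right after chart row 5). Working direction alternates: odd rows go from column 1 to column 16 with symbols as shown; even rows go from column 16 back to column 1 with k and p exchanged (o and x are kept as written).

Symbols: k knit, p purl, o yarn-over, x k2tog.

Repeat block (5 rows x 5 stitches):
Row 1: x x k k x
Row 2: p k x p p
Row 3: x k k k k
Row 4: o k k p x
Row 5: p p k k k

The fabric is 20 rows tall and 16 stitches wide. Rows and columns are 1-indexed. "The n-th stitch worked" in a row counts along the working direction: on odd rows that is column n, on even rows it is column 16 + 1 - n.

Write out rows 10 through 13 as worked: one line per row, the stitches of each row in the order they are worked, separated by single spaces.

Row 10: chart row 5, WS - tiled (columns 1-16): p p k k k p p k k k p p k k k p; work from column 16 back to 1 with k<->p swapped.
Row 11: chart row 1, RS - tile across columns 1-16 and work as-is.
Row 12: chart row 2, WS - tiled (columns 1-16): p k x p p p k x p p p k x p p p; work from column 16 back to 1 with k<->p swapped.
Row 13: chart row 3, RS - tile across columns 1-16 and work as-is.

== ROWS AS WORKED ==
k p p p k k p p p k k p p p k k
x x k k x x x k k x x x k k x x
k k k x p k k k x p k k k x p k
x k k k k x k k k k x k k k k x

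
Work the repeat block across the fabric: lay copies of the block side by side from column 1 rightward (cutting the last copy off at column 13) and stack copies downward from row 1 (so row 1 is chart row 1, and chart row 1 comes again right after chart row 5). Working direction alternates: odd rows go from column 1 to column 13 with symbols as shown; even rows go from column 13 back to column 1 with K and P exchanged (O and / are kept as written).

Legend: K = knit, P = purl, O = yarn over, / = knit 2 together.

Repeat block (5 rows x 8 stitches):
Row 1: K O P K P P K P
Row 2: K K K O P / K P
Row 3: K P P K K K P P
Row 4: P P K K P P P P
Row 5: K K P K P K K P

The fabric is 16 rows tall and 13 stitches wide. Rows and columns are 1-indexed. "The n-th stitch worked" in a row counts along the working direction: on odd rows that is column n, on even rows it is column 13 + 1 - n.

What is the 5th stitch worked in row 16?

Stitch:
P

Derivation:
For row 16: chart row = ((16-1) mod 5) + 1 = 1; this is a WS (even) row.
Chart row 1 tiled across columns 1-13: K O P K P P K P K O P K P
Wrong side: read the tiled row from column 13 down to 1 and exchange K with P (leave O, /).
Row 16 as worked: K P K O P K P K K P K O P
Counting 5 along the worked row gives P.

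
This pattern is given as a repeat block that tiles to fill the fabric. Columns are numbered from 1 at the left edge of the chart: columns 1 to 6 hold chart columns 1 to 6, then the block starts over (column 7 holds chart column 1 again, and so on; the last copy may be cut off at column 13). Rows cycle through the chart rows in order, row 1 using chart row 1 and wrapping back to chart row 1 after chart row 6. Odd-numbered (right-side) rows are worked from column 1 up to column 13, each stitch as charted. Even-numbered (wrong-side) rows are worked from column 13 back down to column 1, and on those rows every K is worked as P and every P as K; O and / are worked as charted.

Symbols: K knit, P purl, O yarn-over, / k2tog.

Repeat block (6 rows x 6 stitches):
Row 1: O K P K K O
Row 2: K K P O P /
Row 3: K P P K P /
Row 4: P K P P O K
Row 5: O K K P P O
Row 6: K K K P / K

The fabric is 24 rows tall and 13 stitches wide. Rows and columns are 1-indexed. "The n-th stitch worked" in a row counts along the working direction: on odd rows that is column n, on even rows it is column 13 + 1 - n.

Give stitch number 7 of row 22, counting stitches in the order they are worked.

Result:
K

Derivation:
Row 22: (22-1) mod 6 = 3, so use chart row 4. Even row -> WS.
Chart row 4 tiled across columns 1-13: P K P P O K P K P P O K P
WS row: flip the tiled sequence (start at column 13) and apply K<->P; O and / stay.
Row 22 as worked: K P O K K P K P O K K P K
Stitch 7 in working order -> K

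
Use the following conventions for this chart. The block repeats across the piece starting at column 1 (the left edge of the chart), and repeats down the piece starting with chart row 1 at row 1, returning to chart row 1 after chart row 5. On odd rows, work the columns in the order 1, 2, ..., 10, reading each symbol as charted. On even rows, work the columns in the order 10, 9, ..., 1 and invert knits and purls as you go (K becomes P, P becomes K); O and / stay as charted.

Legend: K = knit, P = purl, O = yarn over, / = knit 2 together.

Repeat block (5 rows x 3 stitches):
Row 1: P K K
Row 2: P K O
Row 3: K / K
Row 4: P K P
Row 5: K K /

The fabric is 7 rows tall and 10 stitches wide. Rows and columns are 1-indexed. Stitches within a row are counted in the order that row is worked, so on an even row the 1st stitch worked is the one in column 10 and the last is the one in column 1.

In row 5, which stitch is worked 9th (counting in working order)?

Row 5: (5-1) mod 5 = 4, so use chart row 5. Odd row -> RS.
Chart row 5 tiled across columns 1-10: K K / K K / K K / K
RS: work column 1 to column 10, symbols as charted — the tiled row is the row as worked.
The 9th stitch worked is /.

== STITCH ==
/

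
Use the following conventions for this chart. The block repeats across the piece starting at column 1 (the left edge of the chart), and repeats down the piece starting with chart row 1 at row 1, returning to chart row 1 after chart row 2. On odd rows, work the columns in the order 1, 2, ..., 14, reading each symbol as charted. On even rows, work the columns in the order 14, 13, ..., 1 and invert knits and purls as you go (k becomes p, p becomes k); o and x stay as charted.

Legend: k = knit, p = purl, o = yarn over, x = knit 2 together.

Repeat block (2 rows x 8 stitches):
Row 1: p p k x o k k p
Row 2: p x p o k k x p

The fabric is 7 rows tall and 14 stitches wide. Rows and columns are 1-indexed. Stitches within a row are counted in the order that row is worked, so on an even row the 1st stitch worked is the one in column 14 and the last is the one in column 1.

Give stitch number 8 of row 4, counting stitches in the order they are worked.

Row 4 uses chart row ((4-1) mod 2)+1 = 2. Row 4 is even, so WS.
Chart row 2 tiled across columns 1-14: p x p o k k x p p x p o k k
Wrong side: read the tiled row from column 14 down to 1 and exchange k with p (leave o, x).
Row 4 as worked: p p o k x k k x p p o k x k
Stitch 8 in working order -> x

Stitch:
x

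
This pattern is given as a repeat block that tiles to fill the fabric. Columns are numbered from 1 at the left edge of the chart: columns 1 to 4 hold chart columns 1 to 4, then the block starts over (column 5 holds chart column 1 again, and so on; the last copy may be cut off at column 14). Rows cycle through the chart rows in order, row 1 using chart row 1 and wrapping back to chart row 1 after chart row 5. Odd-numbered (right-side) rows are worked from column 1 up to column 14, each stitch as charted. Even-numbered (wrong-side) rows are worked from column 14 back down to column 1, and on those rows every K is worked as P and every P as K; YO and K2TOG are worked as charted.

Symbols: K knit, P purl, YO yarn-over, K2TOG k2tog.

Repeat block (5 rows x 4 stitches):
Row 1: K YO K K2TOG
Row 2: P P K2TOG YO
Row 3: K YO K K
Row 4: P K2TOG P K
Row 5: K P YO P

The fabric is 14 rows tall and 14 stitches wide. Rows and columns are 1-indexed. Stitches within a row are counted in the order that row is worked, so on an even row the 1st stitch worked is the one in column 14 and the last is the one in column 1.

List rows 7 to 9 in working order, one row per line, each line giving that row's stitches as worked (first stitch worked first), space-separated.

Row 7: chart row 2, RS - tile across columns 1-14 and work as-is.
Row 8: chart row 3, WS - tiled (columns 1-14): K YO K K K YO K K K YO K K K YO; work from column 14 back to 1 with K<->P swapped.
Row 9: chart row 4, RS - tile across columns 1-14 and work as-is.

Rows as worked:
P P K2TOG YO P P K2TOG YO P P K2TOG YO P P
YO P P P YO P P P YO P P P YO P
P K2TOG P K P K2TOG P K P K2TOG P K P K2TOG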